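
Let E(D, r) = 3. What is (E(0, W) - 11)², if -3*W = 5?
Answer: 64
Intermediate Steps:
W = -5/3 (W = -⅓*5 = -5/3 ≈ -1.6667)
(E(0, W) - 11)² = (3 - 11)² = (-8)² = 64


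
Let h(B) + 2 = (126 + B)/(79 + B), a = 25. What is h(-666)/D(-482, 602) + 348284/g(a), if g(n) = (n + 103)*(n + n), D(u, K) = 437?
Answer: 22334351449/410430400 ≈ 54.417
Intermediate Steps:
g(n) = 2*n*(103 + n) (g(n) = (103 + n)*(2*n) = 2*n*(103 + n))
h(B) = -2 + (126 + B)/(79 + B)
h(-666)/D(-482, 602) + 348284/g(a) = ((-32 - 1*(-666))/(79 - 666))/437 + 348284/((2*25*(103 + 25))) = ((-32 + 666)/(-587))*(1/437) + 348284/((2*25*128)) = -1/587*634*(1/437) + 348284/6400 = -634/587*1/437 + 348284*(1/6400) = -634/256519 + 87071/1600 = 22334351449/410430400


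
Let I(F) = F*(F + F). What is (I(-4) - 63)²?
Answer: 961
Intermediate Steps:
I(F) = 2*F² (I(F) = F*(2*F) = 2*F²)
(I(-4) - 63)² = (2*(-4)² - 63)² = (2*16 - 63)² = (32 - 63)² = (-31)² = 961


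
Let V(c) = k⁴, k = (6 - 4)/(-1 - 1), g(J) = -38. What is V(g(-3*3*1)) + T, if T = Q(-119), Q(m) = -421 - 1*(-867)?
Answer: 447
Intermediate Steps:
Q(m) = 446 (Q(m) = -421 + 867 = 446)
T = 446
k = -1 (k = 2/(-2) = 2*(-½) = -1)
V(c) = 1 (V(c) = (-1)⁴ = 1)
V(g(-3*3*1)) + T = 1 + 446 = 447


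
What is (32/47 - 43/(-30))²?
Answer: 8886361/1988100 ≈ 4.4698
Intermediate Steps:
(32/47 - 43/(-30))² = (32*(1/47) - 43*(-1/30))² = (32/47 + 43/30)² = (2981/1410)² = 8886361/1988100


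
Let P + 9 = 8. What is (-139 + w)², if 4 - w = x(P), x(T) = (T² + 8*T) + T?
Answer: 16129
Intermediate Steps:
P = -1 (P = -9 + 8 = -1)
x(T) = T² + 9*T
w = 12 (w = 4 - (-1)*(9 - 1) = 4 - (-1)*8 = 4 - 1*(-8) = 4 + 8 = 12)
(-139 + w)² = (-139 + 12)² = (-127)² = 16129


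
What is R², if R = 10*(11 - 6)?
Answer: 2500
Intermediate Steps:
R = 50 (R = 10*5 = 50)
R² = 50² = 2500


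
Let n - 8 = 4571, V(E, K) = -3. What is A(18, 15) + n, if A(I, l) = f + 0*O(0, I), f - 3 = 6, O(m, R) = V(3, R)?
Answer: 4588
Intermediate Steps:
O(m, R) = -3
f = 9 (f = 3 + 6 = 9)
A(I, l) = 9 (A(I, l) = 9 + 0*(-3) = 9 + 0 = 9)
n = 4579 (n = 8 + 4571 = 4579)
A(18, 15) + n = 9 + 4579 = 4588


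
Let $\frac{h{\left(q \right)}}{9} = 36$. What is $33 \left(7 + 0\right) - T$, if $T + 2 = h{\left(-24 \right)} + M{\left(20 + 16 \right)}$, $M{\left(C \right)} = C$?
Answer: $-127$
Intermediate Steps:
$h{\left(q \right)} = 324$ ($h{\left(q \right)} = 9 \cdot 36 = 324$)
$T = 358$ ($T = -2 + \left(324 + \left(20 + 16\right)\right) = -2 + \left(324 + 36\right) = -2 + 360 = 358$)
$33 \left(7 + 0\right) - T = 33 \left(7 + 0\right) - 358 = 33 \cdot 7 - 358 = 231 - 358 = -127$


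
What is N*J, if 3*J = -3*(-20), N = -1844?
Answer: -36880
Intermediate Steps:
J = 20 (J = (-3*(-20))/3 = (⅓)*60 = 20)
N*J = -1844*20 = -36880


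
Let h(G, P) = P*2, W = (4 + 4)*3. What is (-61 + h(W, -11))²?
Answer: 6889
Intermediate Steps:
W = 24 (W = 8*3 = 24)
h(G, P) = 2*P
(-61 + h(W, -11))² = (-61 + 2*(-11))² = (-61 - 22)² = (-83)² = 6889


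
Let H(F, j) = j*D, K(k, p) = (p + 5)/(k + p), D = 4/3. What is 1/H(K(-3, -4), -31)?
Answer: -3/124 ≈ -0.024194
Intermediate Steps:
D = 4/3 (D = 4*(1/3) = 4/3 ≈ 1.3333)
K(k, p) = (5 + p)/(k + p)
H(F, j) = 4*j/3 (H(F, j) = j*(4/3) = 4*j/3)
1/H(K(-3, -4), -31) = 1/((4/3)*(-31)) = 1/(-124/3) = -3/124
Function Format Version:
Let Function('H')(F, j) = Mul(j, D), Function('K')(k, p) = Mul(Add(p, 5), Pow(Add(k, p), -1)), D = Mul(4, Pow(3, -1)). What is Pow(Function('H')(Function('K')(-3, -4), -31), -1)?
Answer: Rational(-3, 124) ≈ -0.024194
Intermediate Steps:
D = Rational(4, 3) (D = Mul(4, Rational(1, 3)) = Rational(4, 3) ≈ 1.3333)
Function('K')(k, p) = Mul(Pow(Add(k, p), -1), Add(5, p)) (Function('K')(k, p) = Mul(Add(5, p), Pow(Add(k, p), -1)) = Mul(Pow(Add(k, p), -1), Add(5, p)))
Function('H')(F, j) = Mul(Rational(4, 3), j) (Function('H')(F, j) = Mul(j, Rational(4, 3)) = Mul(Rational(4, 3), j))
Pow(Function('H')(Function('K')(-3, -4), -31), -1) = Pow(Mul(Rational(4, 3), -31), -1) = Pow(Rational(-124, 3), -1) = Rational(-3, 124)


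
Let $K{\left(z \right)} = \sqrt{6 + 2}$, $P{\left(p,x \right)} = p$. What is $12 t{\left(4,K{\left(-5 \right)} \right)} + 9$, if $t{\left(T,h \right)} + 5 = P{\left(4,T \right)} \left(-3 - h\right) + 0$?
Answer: $-195 - 96 \sqrt{2} \approx -330.76$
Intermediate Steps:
$K{\left(z \right)} = 2 \sqrt{2}$ ($K{\left(z \right)} = \sqrt{8} = 2 \sqrt{2}$)
$t{\left(T,h \right)} = -17 - 4 h$ ($t{\left(T,h \right)} = -5 + \left(4 \left(-3 - h\right) + 0\right) = -5 + \left(\left(-12 - 4 h\right) + 0\right) = -5 - \left(12 + 4 h\right) = -17 - 4 h$)
$12 t{\left(4,K{\left(-5 \right)} \right)} + 9 = 12 \left(-17 - 4 \cdot 2 \sqrt{2}\right) + 9 = 12 \left(-17 - 8 \sqrt{2}\right) + 9 = \left(-204 - 96 \sqrt{2}\right) + 9 = -195 - 96 \sqrt{2}$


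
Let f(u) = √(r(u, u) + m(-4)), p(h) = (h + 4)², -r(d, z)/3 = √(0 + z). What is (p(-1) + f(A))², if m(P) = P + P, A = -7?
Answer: (9 + √(-8 - 3*I*√7))² ≈ 96.014 - 63.809*I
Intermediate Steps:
m(P) = 2*P
r(d, z) = -3*√z (r(d, z) = -3*√(0 + z) = -3*√z)
p(h) = (4 + h)²
f(u) = √(-8 - 3*√u) (f(u) = √(-3*√u + 2*(-4)) = √(-3*√u - 8) = √(-8 - 3*√u))
(p(-1) + f(A))² = ((4 - 1)² + √(-8 - 3*I*√7))² = (3² + √(-8 - 3*I*√7))² = (9 + √(-8 - 3*I*√7))²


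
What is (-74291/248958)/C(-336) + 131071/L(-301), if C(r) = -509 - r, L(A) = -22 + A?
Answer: -5645169109121/13911524082 ≈ -405.79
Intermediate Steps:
(-74291/248958)/C(-336) + 131071/L(-301) = (-74291/248958)/(-509 - 1*(-336)) + 131071/(-22 - 301) = (-74291*1/248958)/(-509 + 336) + 131071/(-323) = -74291/248958/(-173) + 131071*(-1/323) = -74291/248958*(-1/173) - 131071/323 = 74291/43069734 - 131071/323 = -5645169109121/13911524082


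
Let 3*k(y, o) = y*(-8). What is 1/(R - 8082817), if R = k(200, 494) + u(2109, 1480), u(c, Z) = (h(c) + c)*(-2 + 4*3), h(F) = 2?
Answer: -3/24186721 ≈ -1.2404e-7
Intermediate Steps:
k(y, o) = -8*y/3 (k(y, o) = (y*(-8))/3 = (-8*y)/3 = -8*y/3)
u(c, Z) = 20 + 10*c (u(c, Z) = (2 + c)*(-2 + 4*3) = (2 + c)*(-2 + 12) = (2 + c)*10 = 20 + 10*c)
R = 61730/3 (R = -8/3*200 + (20 + 10*2109) = -1600/3 + (20 + 21090) = -1600/3 + 21110 = 61730/3 ≈ 20577.)
1/(R - 8082817) = 1/(61730/3 - 8082817) = 1/(-24186721/3) = -3/24186721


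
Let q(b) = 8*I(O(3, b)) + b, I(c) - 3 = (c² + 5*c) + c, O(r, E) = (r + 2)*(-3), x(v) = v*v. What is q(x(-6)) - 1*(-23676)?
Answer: 24816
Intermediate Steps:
x(v) = v²
O(r, E) = -6 - 3*r (O(r, E) = (2 + r)*(-3) = -6 - 3*r)
I(c) = 3 + c² + 6*c (I(c) = 3 + ((c² + 5*c) + c) = 3 + (c² + 6*c) = 3 + c² + 6*c)
q(b) = 1104 + b (q(b) = 8*(3 + (-6 - 3*3)² + 6*(-6 - 3*3)) + b = 8*(3 + (-6 - 9)² + 6*(-6 - 9)) + b = 8*(3 + (-15)² + 6*(-15)) + b = 8*(3 + 225 - 90) + b = 8*138 + b = 1104 + b)
q(x(-6)) - 1*(-23676) = (1104 + (-6)²) - 1*(-23676) = (1104 + 36) + 23676 = 1140 + 23676 = 24816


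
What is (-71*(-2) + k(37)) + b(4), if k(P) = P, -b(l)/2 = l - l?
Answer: 179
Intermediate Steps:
b(l) = 0 (b(l) = -2*(l - l) = -2*0 = 0)
(-71*(-2) + k(37)) + b(4) = (-71*(-2) + 37) + 0 = (142 + 37) + 0 = 179 + 0 = 179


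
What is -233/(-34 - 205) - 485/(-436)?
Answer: 217503/104204 ≈ 2.0873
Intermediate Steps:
-233/(-34 - 205) - 485/(-436) = -233/(-239) - 485*(-1/436) = -233*(-1/239) + 485/436 = 233/239 + 485/436 = 217503/104204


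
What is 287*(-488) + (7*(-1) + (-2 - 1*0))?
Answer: -140065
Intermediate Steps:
287*(-488) + (7*(-1) + (-2 - 1*0)) = -140056 + (-7 + (-2 + 0)) = -140056 + (-7 - 2) = -140056 - 9 = -140065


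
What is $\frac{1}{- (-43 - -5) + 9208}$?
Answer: $\frac{1}{9246} \approx 0.00010815$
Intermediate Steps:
$\frac{1}{- (-43 - -5) + 9208} = \frac{1}{- (-43 + 5) + 9208} = \frac{1}{\left(-1\right) \left(-38\right) + 9208} = \frac{1}{38 + 9208} = \frac{1}{9246}$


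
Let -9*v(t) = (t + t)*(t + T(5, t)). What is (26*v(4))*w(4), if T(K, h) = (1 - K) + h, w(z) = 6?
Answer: -1664/3 ≈ -554.67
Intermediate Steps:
T(K, h) = 1 + h - K
v(t) = -2*t*(-4 + 2*t)/9 (v(t) = -(t + t)*(t + (1 + t - 1*5))/9 = -2*t*(t + (1 + t - 5))/9 = -2*t*(t + (-4 + t))/9 = -2*t*(-4 + 2*t)/9)
(26*v(4))*w(4) = (26*((4/9)*4*(2 - 1*4)))*6 = (26*((4/9)*4*(2 - 4)))*6 = (26*((4/9)*4*(-2)))*6 = (26*(-32/9))*6 = -832/9*6 = -1664/3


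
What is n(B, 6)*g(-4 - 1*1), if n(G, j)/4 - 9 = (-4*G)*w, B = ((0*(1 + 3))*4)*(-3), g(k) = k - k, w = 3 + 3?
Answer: 0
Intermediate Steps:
w = 6
g(k) = 0
B = 0 (B = ((0*4)*4)*(-3) = (0*4)*(-3) = 0*(-3) = 0)
n(G, j) = 36 - 96*G (n(G, j) = 36 + 4*(-4*G*6) = 36 + 4*(-24*G) = 36 - 96*G)
n(B, 6)*g(-4 - 1*1) = (36 - 96*0)*0 = (36 + 0)*0 = 36*0 = 0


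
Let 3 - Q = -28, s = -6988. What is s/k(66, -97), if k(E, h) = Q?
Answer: -6988/31 ≈ -225.42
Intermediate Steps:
Q = 31 (Q = 3 - 1*(-28) = 3 + 28 = 31)
k(E, h) = 31
s/k(66, -97) = -6988/31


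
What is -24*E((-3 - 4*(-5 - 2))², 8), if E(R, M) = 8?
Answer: -192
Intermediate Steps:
-24*E((-3 - 4*(-5 - 2))², 8) = -24*8 = -192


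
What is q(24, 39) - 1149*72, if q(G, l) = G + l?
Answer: -82665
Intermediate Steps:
q(24, 39) - 1149*72 = (24 + 39) - 1149*72 = 63 - 82728 = -82665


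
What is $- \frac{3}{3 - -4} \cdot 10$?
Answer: $- \frac{30}{7} \approx -4.2857$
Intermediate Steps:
$- \frac{3}{3 - -4} \cdot 10 = - \frac{3}{3 + 4} \cdot 10 = - \frac{3}{7} \cdot 10 = \left(-3\right) \frac{1}{7} \cdot 10 = \left(- \frac{3}{7}\right) 10 = - \frac{30}{7}$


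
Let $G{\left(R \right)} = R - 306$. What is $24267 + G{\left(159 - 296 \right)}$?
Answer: $23824$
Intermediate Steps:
$G{\left(R \right)} = -306 + R$ ($G{\left(R \right)} = R - 306 = -306 + R$)
$24267 + G{\left(159 - 296 \right)} = 24267 + \left(-306 + \left(159 - 296\right)\right) = 24267 - 443 = 23824$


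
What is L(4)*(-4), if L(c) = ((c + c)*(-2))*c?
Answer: 256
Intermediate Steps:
L(c) = -4*c**2 (L(c) = ((2*c)*(-2))*c = (-4*c)*c = -4*c**2)
L(4)*(-4) = -4*4**2*(-4) = -4*16*(-4) = -64*(-4) = 256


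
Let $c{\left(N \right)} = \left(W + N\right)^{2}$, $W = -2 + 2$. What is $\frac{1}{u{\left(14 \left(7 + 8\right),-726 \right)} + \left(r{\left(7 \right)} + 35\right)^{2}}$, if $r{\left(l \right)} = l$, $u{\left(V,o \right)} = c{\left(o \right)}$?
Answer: $\frac{1}{528840} \approx 1.8909 \cdot 10^{-6}$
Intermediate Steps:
$W = 0$
$c{\left(N \right)} = N^{2}$ ($c{\left(N \right)} = \left(0 + N\right)^{2} = N^{2}$)
$u{\left(V,o \right)} = o^{2}$
$\frac{1}{u{\left(14 \left(7 + 8\right),-726 \right)} + \left(r{\left(7 \right)} + 35\right)^{2}} = \frac{1}{\left(-726\right)^{2} + \left(7 + 35\right)^{2}} = \frac{1}{527076 + 42^{2}} = \frac{1}{527076 + 1764} = \frac{1}{528840}$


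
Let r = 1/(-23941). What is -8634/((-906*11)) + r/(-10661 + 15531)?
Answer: 167776850469/193660424870 ≈ 0.86635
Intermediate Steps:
r = -1/23941 ≈ -4.1769e-5
-8634/((-906*11)) + r/(-10661 + 15531) = -8634/((-906*11)) - 1/(23941*(-10661 + 15531)) = -8634/(-9966) - 1/23941/4870 = -8634*(-1/9966) - 1/23941*1/4870 = 1439/1661 - 1/116592670 = 167776850469/193660424870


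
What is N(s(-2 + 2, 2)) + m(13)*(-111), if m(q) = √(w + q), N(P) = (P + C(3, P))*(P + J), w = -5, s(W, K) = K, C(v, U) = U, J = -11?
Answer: -36 - 222*√2 ≈ -349.96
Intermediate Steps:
N(P) = 2*P*(-11 + P) (N(P) = (P + P)*(P - 11) = (2*P)*(-11 + P) = 2*P*(-11 + P))
m(q) = √(-5 + q)
N(s(-2 + 2, 2)) + m(13)*(-111) = 2*2*(-11 + 2) + √(-5 + 13)*(-111) = 2*2*(-9) + √8*(-111) = -36 + (2*√2)*(-111) = -36 - 222*√2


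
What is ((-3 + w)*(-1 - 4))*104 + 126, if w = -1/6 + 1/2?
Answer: 4538/3 ≈ 1512.7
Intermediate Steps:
w = ⅓ (w = -1*⅙ + 1*(½) = -⅙ + ½ = ⅓ ≈ 0.33333)
((-3 + w)*(-1 - 4))*104 + 126 = ((-3 + ⅓)*(-1 - 4))*104 + 126 = -8/3*(-5)*104 + 126 = (40/3)*104 + 126 = 4160/3 + 126 = 4538/3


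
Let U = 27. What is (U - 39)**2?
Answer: 144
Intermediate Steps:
(U - 39)**2 = (27 - 39)**2 = (-12)**2 = 144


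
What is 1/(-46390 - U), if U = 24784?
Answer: -1/71174 ≈ -1.4050e-5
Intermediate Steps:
1/(-46390 - U) = 1/(-46390 - 1*24784) = 1/(-46390 - 24784) = 1/(-71174) = -1/71174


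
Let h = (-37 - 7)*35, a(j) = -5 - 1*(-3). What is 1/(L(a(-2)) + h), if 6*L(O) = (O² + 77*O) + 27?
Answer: -2/3121 ≈ -0.00064082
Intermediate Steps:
a(j) = -2 (a(j) = -5 + 3 = -2)
L(O) = 9/2 + O²/6 + 77*O/6 (L(O) = ((O² + 77*O) + 27)/6 = (27 + O² + 77*O)/6 = 9/2 + O²/6 + 77*O/6)
h = -1540 (h = -44*35 = -1540)
1/(L(a(-2)) + h) = 1/((9/2 + (⅙)*(-2)² + (77/6)*(-2)) - 1540) = 1/((9/2 + (⅙)*4 - 77/3) - 1540) = 1/((9/2 + ⅔ - 77/3) - 1540) = 1/(-41/2 - 1540) = 1/(-3121/2) = -2/3121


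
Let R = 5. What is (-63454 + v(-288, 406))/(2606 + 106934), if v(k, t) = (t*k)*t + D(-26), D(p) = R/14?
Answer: -665507103/1533560 ≈ -433.96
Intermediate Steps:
D(p) = 5/14
v(k, t) = 5/14 + k*t² (v(k, t) = (t*k)*t + 5/14 = (k*t)*t + 5/14 = k*t² + 5/14 = 5/14 + k*t²)
(-63454 + v(-288, 406))/(2606 + 106934) = (-63454 + (5/14 - 288*406²))/(2606 + 106934) = (-63454 + (5/14 - 288*164836))/109540 = (-63454 + (5/14 - 47472768))*(1/109540) = (-63454 - 664618747/14)*(1/109540) = -665507103/14*1/109540 = -665507103/1533560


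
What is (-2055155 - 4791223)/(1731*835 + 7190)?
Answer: -6846378/1452575 ≈ -4.7133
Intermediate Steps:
(-2055155 - 4791223)/(1731*835 + 7190) = -6846378/(1445385 + 7190) = -6846378/1452575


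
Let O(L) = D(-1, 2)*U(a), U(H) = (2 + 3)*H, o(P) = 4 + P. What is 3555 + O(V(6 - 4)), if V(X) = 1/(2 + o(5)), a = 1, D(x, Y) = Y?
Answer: 3565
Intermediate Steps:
U(H) = 5*H
V(X) = 1/11 (V(X) = 1/(2 + (4 + 5)) = 1/(2 + 9) = 1/11)
O(L) = 10 (O(L) = 2*(5*1) = 2*5 = 10)
3555 + O(V(6 - 4)) = 3555 + 10 = 3565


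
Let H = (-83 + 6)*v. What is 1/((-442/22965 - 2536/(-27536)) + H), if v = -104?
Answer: 79045530/633002362781 ≈ 0.00012487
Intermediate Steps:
H = 8008 (H = (-83 + 6)*(-104) = -77*(-104) = 8008)
1/((-442/22965 - 2536/(-27536)) + H) = 1/((-442/22965 - 2536/(-27536)) + 8008) = 1/((-442*1/22965 - 2536*(-1/27536)) + 8008) = 1/((-442/22965 + 317/3442) + 8008) = 1/(5758541/79045530 + 8008) = 1/(633002362781/79045530) = 79045530/633002362781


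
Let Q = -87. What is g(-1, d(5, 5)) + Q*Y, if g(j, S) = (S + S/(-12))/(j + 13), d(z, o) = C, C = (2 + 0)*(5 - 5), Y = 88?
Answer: -7656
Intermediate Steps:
C = 0 (C = 2*0 = 0)
d(z, o) = 0
g(j, S) = 11*S/(12*(13 + j)) (g(j, S) = (S + S*(-1/12))/(13 + j) = (S - S/12)/(13 + j) = (11*S/12)/(13 + j) = 11*S/(12*(13 + j)))
g(-1, d(5, 5)) + Q*Y = (11/12)*0/(13 - 1) - 87*88 = (11/12)*0/12 - 7656 = (11/12)*0*(1/12) - 7656 = 0 - 7656 = -7656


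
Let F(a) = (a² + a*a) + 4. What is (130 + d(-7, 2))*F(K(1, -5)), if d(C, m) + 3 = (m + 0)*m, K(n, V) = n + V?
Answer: 4716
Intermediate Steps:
K(n, V) = V + n
d(C, m) = -3 + m² (d(C, m) = -3 + (m + 0)*m = -3 + m*m = -3 + m²)
F(a) = 4 + 2*a² (F(a) = (a² + a²) + 4 = 2*a² + 4 = 4 + 2*a²)
(130 + d(-7, 2))*F(K(1, -5)) = (130 + (-3 + 2²))*(4 + 2*(-5 + 1)²) = (130 + (-3 + 4))*(4 + 2*(-4)²) = (130 + 1)*(4 + 2*16) = 131*(4 + 32) = 131*36 = 4716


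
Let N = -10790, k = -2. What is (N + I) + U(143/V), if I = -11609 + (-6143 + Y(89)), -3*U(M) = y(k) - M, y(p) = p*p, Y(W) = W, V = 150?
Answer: -12804307/450 ≈ -28454.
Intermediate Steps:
y(p) = p²
U(M) = -4/3 + M/3 (U(M) = -((-2)² - M)/3 = -(4 - M)/3 = -4/3 + M/3)
I = -17663 (I = -11609 + (-6143 + 89) = -11609 - 6054 = -17663)
(N + I) + U(143/V) = (-10790 - 17663) + (-4/3 + (143/150)/3) = -28453 + (-4/3 + (143*(1/150))/3) = -28453 + (-4/3 + (⅓)*(143/150)) = -28453 + (-4/3 + 143/450) = -28453 - 457/450 = -12804307/450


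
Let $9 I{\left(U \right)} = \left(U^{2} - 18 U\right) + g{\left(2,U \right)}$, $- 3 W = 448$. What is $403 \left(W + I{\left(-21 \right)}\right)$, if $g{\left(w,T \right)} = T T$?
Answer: $- \frac{11284}{3} \approx -3761.3$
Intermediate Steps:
$W = - \frac{448}{3}$ ($W = \left(- \frac{1}{3}\right) 448 = - \frac{448}{3} \approx -149.33$)
$g{\left(w,T \right)} = T^{2}$
$I{\left(U \right)} = - 2 U + \frac{2 U^{2}}{9}$ ($I{\left(U \right)} = \frac{\left(U^{2} - 18 U\right) + U^{2}}{9} = \frac{- 18 U + 2 U^{2}}{9} = - 2 U + \frac{2 U^{2}}{9}$)
$403 \left(W + I{\left(-21 \right)}\right) = 403 \left(- \frac{448}{3} + \frac{2}{9} \left(-21\right) \left(-9 - 21\right)\right) = 403 \left(- \frac{448}{3} + \frac{2}{9} \left(-21\right) \left(-30\right)\right) = 403 \left(- \frac{448}{3} + 140\right) = 403 \left(- \frac{28}{3}\right) = - \frac{11284}{3}$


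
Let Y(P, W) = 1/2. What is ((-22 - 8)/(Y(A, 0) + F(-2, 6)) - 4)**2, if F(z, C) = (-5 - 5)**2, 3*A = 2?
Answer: 82944/4489 ≈ 18.477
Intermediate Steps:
A = 2/3 (A = (1/3)*2 = 2/3 ≈ 0.66667)
F(z, C) = 100 (F(z, C) = (-10)**2 = 100)
Y(P, W) = 1/2
((-22 - 8)/(Y(A, 0) + F(-2, 6)) - 4)**2 = ((-22 - 8)/(1/2 + 100) - 4)**2 = (-30/201/2 - 4)**2 = (-30*2/201 - 4)**2 = (-20/67 - 4)**2 = (-288/67)**2 = 82944/4489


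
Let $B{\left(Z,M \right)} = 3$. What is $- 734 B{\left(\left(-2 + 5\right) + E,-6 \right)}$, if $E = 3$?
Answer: $-2202$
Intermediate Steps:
$- 734 B{\left(\left(-2 + 5\right) + E,-6 \right)} = \left(-734\right) 3 = -2202$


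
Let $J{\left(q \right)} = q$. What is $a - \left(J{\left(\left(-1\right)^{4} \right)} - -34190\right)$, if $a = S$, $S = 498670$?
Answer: $464479$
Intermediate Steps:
$a = 498670$
$a - \left(J{\left(\left(-1\right)^{4} \right)} - -34190\right) = 498670 - \left(\left(-1\right)^{4} - -34190\right) = 498670 - \left(1 + 34190\right) = 498670 - 34191 = 464479$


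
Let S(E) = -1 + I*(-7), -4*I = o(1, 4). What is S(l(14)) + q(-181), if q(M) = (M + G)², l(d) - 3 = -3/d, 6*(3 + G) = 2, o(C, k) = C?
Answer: 1214431/36 ≈ 33734.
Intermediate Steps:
I = -¼ (I = -¼*1 = -¼ ≈ -0.25000)
G = -8/3 (G = -3 + (⅙)*2 = -3 + ⅓ = -8/3 ≈ -2.6667)
l(d) = 3 - 3/d
S(E) = ¾ (S(E) = -1 - ¼*(-7) = -1 + 7/4 = ¾)
q(M) = (-8/3 + M)² (q(M) = (M - 8/3)² = (-8/3 + M)²)
S(l(14)) + q(-181) = ¾ + (-8 + 3*(-181))²/9 = ¾ + (-8 - 543)²/9 = ¾ + (⅑)*(-551)² = ¾ + (⅑)*303601 = ¾ + 303601/9 = 1214431/36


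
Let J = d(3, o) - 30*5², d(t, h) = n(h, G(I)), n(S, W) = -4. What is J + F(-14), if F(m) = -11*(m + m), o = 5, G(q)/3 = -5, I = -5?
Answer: -446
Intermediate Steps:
G(q) = -15 (G(q) = 3*(-5) = -15)
d(t, h) = -4
F(m) = -22*m
J = -754 (J = -4 - 30*5² = -4 - 30*25 = -4 - 750 = -754)
J + F(-14) = -754 - 22*(-14) = -754 + 308 = -446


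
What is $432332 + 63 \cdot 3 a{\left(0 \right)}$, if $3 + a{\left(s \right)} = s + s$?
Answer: $431765$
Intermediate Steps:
$a{\left(s \right)} = -3 + 2 s$ ($a{\left(s \right)} = -3 + \left(s + s\right) = -3 + 2 s$)
$432332 + 63 \cdot 3 a{\left(0 \right)} = 432332 + 63 \cdot 3 \left(-3 + 2 \cdot 0\right) = 432332 + 189 \left(-3 + 0\right) = 432332 + 189 \left(-3\right) = 432332 - 567 = 431765$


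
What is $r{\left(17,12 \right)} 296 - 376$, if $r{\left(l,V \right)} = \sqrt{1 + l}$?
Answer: $-376 + 888 \sqrt{2} \approx 879.82$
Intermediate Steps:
$r{\left(17,12 \right)} 296 - 376 = \sqrt{1 + 17} \cdot 296 - 376 = \sqrt{18} \cdot 296 - 376 = 3 \sqrt{2} \cdot 296 - 376 = 888 \sqrt{2} - 376 = -376 + 888 \sqrt{2}$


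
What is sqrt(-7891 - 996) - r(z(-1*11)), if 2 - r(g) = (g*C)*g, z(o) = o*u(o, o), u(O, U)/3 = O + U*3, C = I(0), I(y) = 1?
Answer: 2108302 + I*sqrt(8887) ≈ 2.1083e+6 + 94.271*I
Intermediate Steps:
C = 1
u(O, U) = 3*O + 9*U (u(O, U) = 3*(O + U*3) = 3*(O + 3*U) = 3*O + 9*U)
z(o) = 12*o**2 (z(o) = o*(3*o + 9*o) = o*(12*o) = 12*o**2)
r(g) = 2 - g**2 (r(g) = 2 - g*1*g = 2 - g*g = 2 - g**2)
sqrt(-7891 - 996) - r(z(-1*11)) = sqrt(-7891 - 996) - (2 - (12*(-1*11)**2)**2) = sqrt(-8887) - (2 - (12*(-11)**2)**2) = I*sqrt(8887) - (2 - (12*121)**2) = I*sqrt(8887) - (2 - 1*1452**2) = I*sqrt(8887) - (2 - 1*2108304) = I*sqrt(8887) - (2 - 2108304) = I*sqrt(8887) - 1*(-2108302) = I*sqrt(8887) + 2108302 = 2108302 + I*sqrt(8887)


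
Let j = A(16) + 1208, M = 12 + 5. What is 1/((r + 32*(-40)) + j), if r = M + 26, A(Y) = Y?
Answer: -1/13 ≈ -0.076923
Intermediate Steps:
M = 17
r = 43 (r = 17 + 26 = 43)
j = 1224 (j = 16 + 1208 = 1224)
1/((r + 32*(-40)) + j) = 1/((43 + 32*(-40)) + 1224) = 1/((43 - 1280) + 1224) = 1/(-1237 + 1224) = 1/(-13) = -1/13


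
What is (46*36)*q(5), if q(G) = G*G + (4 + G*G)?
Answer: 89424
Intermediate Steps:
q(G) = 4 + 2*G**2 (q(G) = G**2 + (4 + G**2) = 4 + 2*G**2)
(46*36)*q(5) = (46*36)*(4 + 2*5**2) = 1656*(4 + 2*25) = 1656*(4 + 50) = 1656*54 = 89424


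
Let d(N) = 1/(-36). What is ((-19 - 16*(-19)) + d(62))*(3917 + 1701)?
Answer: 28817531/18 ≈ 1.6010e+6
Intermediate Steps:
d(N) = -1/36
((-19 - 16*(-19)) + d(62))*(3917 + 1701) = ((-19 - 16*(-19)) - 1/36)*(3917 + 1701) = ((-19 + 304) - 1/36)*5618 = (285 - 1/36)*5618 = (10259/36)*5618 = 28817531/18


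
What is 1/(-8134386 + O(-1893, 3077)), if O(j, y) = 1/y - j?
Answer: -3077/25023680960 ≈ -1.2296e-7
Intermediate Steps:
1/(-8134386 + O(-1893, 3077)) = 1/(-8134386 + (1/3077 - 1*(-1893))) = 1/(-8134386 + (1/3077 + 1893)) = 1/(-8134386 + 5824762/3077) = 1/(-25023680960/3077) = -3077/25023680960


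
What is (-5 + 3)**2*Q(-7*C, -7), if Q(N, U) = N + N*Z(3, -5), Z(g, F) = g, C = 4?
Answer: -448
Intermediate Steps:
Q(N, U) = 4*N (Q(N, U) = N + N*3 = N + 3*N = 4*N)
(-5 + 3)**2*Q(-7*C, -7) = (-5 + 3)**2*(4*(-7*4)) = (-2)**2*(4*(-28)) = 4*(-112) = -448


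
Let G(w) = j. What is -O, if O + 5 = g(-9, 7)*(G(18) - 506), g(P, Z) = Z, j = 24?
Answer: 3379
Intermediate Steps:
G(w) = 24
O = -3379 (O = -5 + 7*(24 - 506) = -5 + 7*(-482) = -5 - 3374 = -3379)
-O = -1*(-3379) = 3379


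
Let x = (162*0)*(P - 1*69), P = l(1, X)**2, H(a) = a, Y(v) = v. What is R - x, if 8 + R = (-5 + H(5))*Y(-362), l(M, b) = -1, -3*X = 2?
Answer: -8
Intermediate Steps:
X = -2/3 (X = -1/3*2 = -2/3 ≈ -0.66667)
P = 1 (P = (-1)**2 = 1)
x = 0 (x = (162*0)*(1 - 1*69) = 0*(1 - 69) = 0*(-68) = 0)
R = -8 (R = -8 + (-5 + 5)*(-362) = -8 + 0*(-362) = -8 + 0 = -8)
R - x = -8 - 1*0 = -8 + 0 = -8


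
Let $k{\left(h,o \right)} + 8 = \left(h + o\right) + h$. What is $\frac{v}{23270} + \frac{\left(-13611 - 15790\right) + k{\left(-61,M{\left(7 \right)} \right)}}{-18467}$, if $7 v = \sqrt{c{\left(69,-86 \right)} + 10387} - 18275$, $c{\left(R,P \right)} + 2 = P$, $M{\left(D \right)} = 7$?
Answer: $\frac{894335987}{601617926} + \frac{\sqrt{10299}}{162890} \approx 1.4872$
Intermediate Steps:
$k{\left(h,o \right)} = -8 + o + 2 h$ ($k{\left(h,o \right)} = -8 + \left(\left(h + o\right) + h\right) = -8 + \left(o + 2 h\right) = -8 + o + 2 h$)
$c{\left(R,P \right)} = -2 + P$
$v = - \frac{18275}{7} + \frac{\sqrt{10299}}{7}$ ($v = \frac{\sqrt{\left(-2 - 86\right) + 10387} - 18275}{7} = \frac{\sqrt{-88 + 10387} - 18275}{7} = \frac{\sqrt{10299} - 18275}{7} = \frac{-18275 + \sqrt{10299}}{7} = - \frac{18275}{7} + \frac{\sqrt{10299}}{7} \approx -2596.2$)
$\frac{v}{23270} + \frac{\left(-13611 - 15790\right) + k{\left(-61,M{\left(7 \right)} \right)}}{-18467} = \frac{- \frac{18275}{7} + \frac{\sqrt{10299}}{7}}{23270} + \frac{\left(-13611 - 15790\right) + \left(-8 + 7 + 2 \left(-61\right)\right)}{-18467} = \left(- \frac{18275}{7} + \frac{\sqrt{10299}}{7}\right) \frac{1}{23270} + \left(-29401 - 123\right) \left(- \frac{1}{18467}\right) = \left(- \frac{3655}{32578} + \frac{\sqrt{10299}}{162890}\right) + \left(-29401 - 123\right) \left(- \frac{1}{18467}\right) = \left(- \frac{3655}{32578} + \frac{\sqrt{10299}}{162890}\right) - - \frac{29524}{18467} = \left(- \frac{3655}{32578} + \frac{\sqrt{10299}}{162890}\right) + \frac{29524}{18467} = \frac{894335987}{601617926} + \frac{\sqrt{10299}}{162890}$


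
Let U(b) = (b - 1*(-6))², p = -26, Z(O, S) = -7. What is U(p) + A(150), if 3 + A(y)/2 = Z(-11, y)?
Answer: 380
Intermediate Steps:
A(y) = -20 (A(y) = -6 + 2*(-7) = -6 - 14 = -20)
U(b) = (6 + b)² (U(b) = (b + 6)² = (6 + b)²)
U(p) + A(150) = (6 - 26)² - 20 = (-20)² - 20 = 400 - 20 = 380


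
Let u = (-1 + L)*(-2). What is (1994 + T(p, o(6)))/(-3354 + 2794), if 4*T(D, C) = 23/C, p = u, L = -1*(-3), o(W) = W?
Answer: -47879/13440 ≈ -3.5624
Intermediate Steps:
L = 3
u = -4 (u = (-1 + 3)*(-2) = 2*(-2) = -4)
p = -4
T(D, C) = 23/(4*C) (T(D, C) = (23/C)/4 = 23/(4*C))
(1994 + T(p, o(6)))/(-3354 + 2794) = (1994 + (23/4)/6)/(-3354 + 2794) = (1994 + (23/4)*(⅙))/(-560) = (1994 + 23/24)*(-1/560) = (47879/24)*(-1/560) = -47879/13440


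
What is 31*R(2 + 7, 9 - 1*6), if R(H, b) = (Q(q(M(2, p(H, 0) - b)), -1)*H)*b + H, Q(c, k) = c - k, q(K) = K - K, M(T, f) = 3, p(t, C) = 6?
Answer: 1116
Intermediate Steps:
q(K) = 0
R(H, b) = H + H*b (R(H, b) = ((0 - 1*(-1))*H)*b + H = ((0 + 1)*H)*b + H = (1*H)*b + H = H*b + H = H + H*b)
31*R(2 + 7, 9 - 1*6) = 31*((2 + 7)*(1 + (9 - 1*6))) = 31*(9*(1 + (9 - 6))) = 31*(9*(1 + 3)) = 31*(9*4) = 31*36 = 1116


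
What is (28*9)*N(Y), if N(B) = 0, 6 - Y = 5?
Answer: 0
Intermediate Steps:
Y = 1 (Y = 6 - 1*5 = 6 - 5 = 1)
(28*9)*N(Y) = (28*9)*0 = 252*0 = 0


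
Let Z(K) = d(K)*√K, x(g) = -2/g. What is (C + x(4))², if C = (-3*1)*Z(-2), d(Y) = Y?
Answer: (1 - 12*I*√2)²/4 ≈ -71.75 - 8.4853*I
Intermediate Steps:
Z(K) = K^(3/2) (Z(K) = K*√K = K^(3/2))
C = 6*I*√2 (C = (-3*1)*(-2)^(3/2) = -(-6)*I*√2 = 6*I*√2 ≈ 8.4853*I)
(C + x(4))² = (6*I*√2 - 2/4)² = (6*I*√2 - 2*¼)² = (6*I*√2 - ½)² = (-½ + 6*I*√2)²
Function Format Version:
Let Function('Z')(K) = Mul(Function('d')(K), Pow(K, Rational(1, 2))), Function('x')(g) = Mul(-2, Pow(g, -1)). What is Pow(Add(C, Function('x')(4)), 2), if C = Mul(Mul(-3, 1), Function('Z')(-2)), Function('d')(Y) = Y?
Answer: Mul(Rational(1, 4), Pow(Add(1, Mul(-12, I, Pow(2, Rational(1, 2)))), 2)) ≈ Add(-71.750, Mul(-8.4853, I))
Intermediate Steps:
Function('Z')(K) = Pow(K, Rational(3, 2)) (Function('Z')(K) = Mul(K, Pow(K, Rational(1, 2))) = Pow(K, Rational(3, 2)))
C = Mul(6, I, Pow(2, Rational(1, 2))) (C = Mul(Mul(-3, 1), Pow(-2, Rational(3, 2))) = Mul(-3, Mul(-2, I, Pow(2, Rational(1, 2)))) = Mul(6, I, Pow(2, Rational(1, 2))) ≈ Mul(8.4853, I))
Pow(Add(C, Function('x')(4)), 2) = Pow(Add(Mul(6, I, Pow(2, Rational(1, 2))), Mul(-2, Pow(4, -1))), 2) = Pow(Add(Mul(6, I, Pow(2, Rational(1, 2))), Mul(-2, Rational(1, 4))), 2) = Pow(Add(Mul(6, I, Pow(2, Rational(1, 2))), Rational(-1, 2)), 2) = Pow(Add(Rational(-1, 2), Mul(6, I, Pow(2, Rational(1, 2)))), 2)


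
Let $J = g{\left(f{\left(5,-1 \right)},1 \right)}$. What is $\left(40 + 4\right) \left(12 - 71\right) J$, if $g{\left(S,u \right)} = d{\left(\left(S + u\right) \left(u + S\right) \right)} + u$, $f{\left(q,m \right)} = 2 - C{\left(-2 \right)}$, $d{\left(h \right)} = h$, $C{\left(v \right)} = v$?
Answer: $-67496$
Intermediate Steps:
$f{\left(q,m \right)} = 4$ ($f{\left(q,m \right)} = 2 - -2 = 2 + 2 = 4$)
$g{\left(S,u \right)} = u + \left(S + u\right)^{2}$ ($g{\left(S,u \right)} = \left(S + u\right) \left(u + S\right) + u = \left(S + u\right) \left(S + u\right) + u = \left(S + u\right)^{2} + u = u + \left(S + u\right)^{2}$)
$J = 26$ ($J = 1 + 4^{2} + 1^{2} + 2 \cdot 4 \cdot 1 = 1 + 16 + 1 + 8 = 26$)
$\left(40 + 4\right) \left(12 - 71\right) J = \left(40 + 4\right) \left(12 - 71\right) 26 = 44 \left(-59\right) 26 = \left(-2596\right) 26 = -67496$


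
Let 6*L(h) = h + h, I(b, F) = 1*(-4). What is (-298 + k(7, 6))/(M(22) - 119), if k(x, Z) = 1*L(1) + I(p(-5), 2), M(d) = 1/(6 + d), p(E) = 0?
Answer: 25340/9993 ≈ 2.5358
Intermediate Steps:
I(b, F) = -4
L(h) = h/3 (L(h) = (h + h)/6 = (2*h)/6 = h/3)
k(x, Z) = -11/3 (k(x, Z) = 1*((⅓)*1) - 4 = 1*(⅓) - 4 = ⅓ - 4 = -11/3)
(-298 + k(7, 6))/(M(22) - 119) = (-298 - 11/3)/(1/(6 + 22) - 119) = -905/(3*(1/28 - 119)) = -905/(3*(-3331/28)) = -905/3*(-28/3331) = 25340/9993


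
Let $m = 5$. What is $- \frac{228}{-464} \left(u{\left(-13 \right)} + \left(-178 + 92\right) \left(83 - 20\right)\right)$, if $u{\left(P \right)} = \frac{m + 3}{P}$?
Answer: $- \frac{2007597}{754} \approx -2662.6$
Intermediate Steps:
$u{\left(P \right)} = \frac{8}{P}$ ($u{\left(P \right)} = \frac{5 + 3}{P} = \frac{8}{P}$)
$- \frac{228}{-464} \left(u{\left(-13 \right)} + \left(-178 + 92\right) \left(83 - 20\right)\right) = - \frac{228}{-464} \left(\frac{8}{-13} + \left(-178 + 92\right) \left(83 - 20\right)\right) = \left(-228\right) \left(- \frac{1}{464}\right) \left(8 \left(- \frac{1}{13}\right) - 5418\right) = \frac{57 \left(- \frac{8}{13} - 5418\right)}{116} = \frac{57}{116} \left(- \frac{70442}{13}\right) = - \frac{2007597}{754}$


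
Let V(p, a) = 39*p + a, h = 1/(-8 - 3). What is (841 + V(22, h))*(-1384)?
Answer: -25864192/11 ≈ -2.3513e+6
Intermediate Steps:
h = -1/11 (h = 1/(-11) = -1/11 ≈ -0.090909)
V(p, a) = a + 39*p
(841 + V(22, h))*(-1384) = (841 + (-1/11 + 39*22))*(-1384) = (841 + (-1/11 + 858))*(-1384) = (841 + 9437/11)*(-1384) = (18688/11)*(-1384) = -25864192/11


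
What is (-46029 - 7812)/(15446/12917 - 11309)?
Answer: 695464197/146062907 ≈ 4.7614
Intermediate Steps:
(-46029 - 7812)/(15446/12917 - 11309) = -53841/(15446*(1/12917) - 11309) = -53841/(15446/12917 - 11309) = -53841/(-146062907/12917) = -53841*(-12917/146062907) = 695464197/146062907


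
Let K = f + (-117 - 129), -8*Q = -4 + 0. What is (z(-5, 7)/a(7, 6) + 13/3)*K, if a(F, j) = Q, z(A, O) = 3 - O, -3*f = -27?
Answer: 869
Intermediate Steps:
f = 9 (f = -⅓*(-27) = 9)
Q = ½ (Q = -(-4 + 0)/8 = -⅛*(-4) = ½ ≈ 0.50000)
a(F, j) = ½
K = -237 (K = 9 + (-117 - 129) = 9 - 246 = -237)
(z(-5, 7)/a(7, 6) + 13/3)*K = ((3 - 1*7)/(½) + 13/3)*(-237) = ((3 - 7)*2 + 13*(⅓))*(-237) = (-4*2 + 13/3)*(-237) = (-8 + 13/3)*(-237) = -11/3*(-237) = 869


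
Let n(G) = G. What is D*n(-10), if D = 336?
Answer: -3360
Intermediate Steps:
D*n(-10) = 336*(-10) = -3360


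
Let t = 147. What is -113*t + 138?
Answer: -16473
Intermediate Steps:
-113*t + 138 = -113*147 + 138 = -16611 + 138 = -16473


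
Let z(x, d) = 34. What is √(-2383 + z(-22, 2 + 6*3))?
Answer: 9*I*√29 ≈ 48.466*I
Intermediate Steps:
√(-2383 + z(-22, 2 + 6*3)) = √(-2383 + 34) = √(-2349) = 9*I*√29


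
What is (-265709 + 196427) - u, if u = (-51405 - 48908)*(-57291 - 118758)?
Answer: -17660072619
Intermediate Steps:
u = 17660003337 (u = -100313*(-176049) = 17660003337)
(-265709 + 196427) - u = (-265709 + 196427) - 1*17660003337 = -69282 - 17660003337 = -17660072619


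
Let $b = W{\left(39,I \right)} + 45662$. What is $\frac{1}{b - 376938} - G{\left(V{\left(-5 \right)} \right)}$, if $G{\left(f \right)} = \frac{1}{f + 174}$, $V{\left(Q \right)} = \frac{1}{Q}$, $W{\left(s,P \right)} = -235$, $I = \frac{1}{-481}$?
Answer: $- \frac{1658424}{288083059} \approx -0.0057568$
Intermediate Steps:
$I = - \frac{1}{481} \approx -0.002079$
$b = 45427$ ($b = -235 + 45662 = 45427$)
$G{\left(f \right)} = \frac{1}{174 + f}$
$\frac{1}{b - 376938} - G{\left(V{\left(-5 \right)} \right)} = \frac{1}{45427 - 376938} - \frac{1}{174 + \frac{1}{-5}} = \frac{1}{-331511} - \frac{1}{174 - \frac{1}{5}} = - \frac{1}{331511} - \frac{1}{\frac{869}{5}} = - \frac{1}{331511} - \frac{5}{869} = - \frac{1658424}{288083059}$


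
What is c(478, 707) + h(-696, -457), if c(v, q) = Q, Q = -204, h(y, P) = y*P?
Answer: 317868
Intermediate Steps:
h(y, P) = P*y
c(v, q) = -204
c(478, 707) + h(-696, -457) = -204 - 457*(-696) = -204 + 318072 = 317868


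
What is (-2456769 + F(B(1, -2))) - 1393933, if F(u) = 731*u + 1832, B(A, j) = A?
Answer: -3848139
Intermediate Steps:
F(u) = 1832 + 731*u
(-2456769 + F(B(1, -2))) - 1393933 = (-2456769 + (1832 + 731*1)) - 1393933 = (-2456769 + (1832 + 731)) - 1393933 = (-2456769 + 2563) - 1393933 = -2454206 - 1393933 = -3848139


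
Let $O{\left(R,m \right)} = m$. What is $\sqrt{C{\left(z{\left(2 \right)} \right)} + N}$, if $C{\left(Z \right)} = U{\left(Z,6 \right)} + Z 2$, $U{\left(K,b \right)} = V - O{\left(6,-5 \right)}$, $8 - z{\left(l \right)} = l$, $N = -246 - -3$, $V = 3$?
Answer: $i \sqrt{223} \approx 14.933 i$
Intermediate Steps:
$N = -243$ ($N = -246 + 3 = -243$)
$z{\left(l \right)} = 8 - l$
$U{\left(K,b \right)} = 8$ ($U{\left(K,b \right)} = 3 - -5 = 3 + 5 = 8$)
$C{\left(Z \right)} = 8 + 2 Z$ ($C{\left(Z \right)} = 8 + Z 2 = 8 + 2 Z$)
$\sqrt{C{\left(z{\left(2 \right)} \right)} + N} = \sqrt{\left(8 + 2 \left(8 - 2\right)\right) - 243} = \sqrt{\left(8 + 2 \cdot 6\right) - 243} = \sqrt{\left(8 + 12\right) - 243} = \sqrt{20 - 243} = \sqrt{-223} = i \sqrt{223}$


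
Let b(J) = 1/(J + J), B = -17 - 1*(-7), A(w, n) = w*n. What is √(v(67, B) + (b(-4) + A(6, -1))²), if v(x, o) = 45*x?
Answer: √195361/8 ≈ 55.250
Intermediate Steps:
A(w, n) = n*w
B = -10 (B = -17 + 7 = -10)
b(J) = 1/(2*J)
√(v(67, B) + (b(-4) + A(6, -1))²) = √(45*67 + ((½)/(-4) - 1*6)²) = √(3015 + ((½)*(-¼) - 6)²) = √(3015 + (-⅛ - 6)²) = √(3015 + (-49/8)²) = √(3015 + 2401/64) = √(195361/64) = √195361/8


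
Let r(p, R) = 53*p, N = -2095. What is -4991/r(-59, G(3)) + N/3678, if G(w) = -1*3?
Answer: 11805833/11501106 ≈ 1.0265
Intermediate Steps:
G(w) = -3
-4991/r(-59, G(3)) + N/3678 = -4991/(53*(-59)) - 2095/3678 = -4991/(-3127) - 2095*1/3678 = -4991*(-1/3127) - 2095/3678 = 4991/3127 - 2095/3678 = 11805833/11501106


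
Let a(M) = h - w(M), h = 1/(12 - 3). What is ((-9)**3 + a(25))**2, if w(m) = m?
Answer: 46036225/81 ≈ 5.6835e+5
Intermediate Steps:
h = 1/9 ≈ 0.11111
a(M) = 1/9 - M
((-9)**3 + a(25))**2 = ((-9)**3 + (1/9 - 1*25))**2 = (-729 + (1/9 - 25))**2 = (-729 - 224/9)**2 = (-6785/9)**2 = 46036225/81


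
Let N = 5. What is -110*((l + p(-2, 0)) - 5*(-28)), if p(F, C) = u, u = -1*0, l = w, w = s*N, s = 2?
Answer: -16500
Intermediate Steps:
w = 10 (w = 2*5 = 10)
l = 10
u = 0
p(F, C) = 0
-110*((l + p(-2, 0)) - 5*(-28)) = -110*((10 + 0) - 5*(-28)) = -110*(10 + 140) = -110*150 = -16500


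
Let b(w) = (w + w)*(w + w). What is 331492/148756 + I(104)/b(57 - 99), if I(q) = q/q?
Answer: 584789077/262405584 ≈ 2.2286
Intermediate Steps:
I(q) = 1
b(w) = 4*w**2 (b(w) = (2*w)*(2*w) = 4*w**2)
331492/148756 + I(104)/b(57 - 99) = 331492/148756 + 1/(4*(57 - 99)**2) = 331492*(1/148756) + 1/(4*(-42)**2) = 82873/37189 + 1/(4*1764) = 82873/37189 + 1/7056 = 584789077/262405584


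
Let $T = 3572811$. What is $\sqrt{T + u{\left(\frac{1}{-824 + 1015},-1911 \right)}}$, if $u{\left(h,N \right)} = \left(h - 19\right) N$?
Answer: $\frac{\sqrt{131663941719}}{191} \approx 1899.8$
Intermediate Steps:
$u{\left(h,N \right)} = N \left(-19 + h\right)$ ($u{\left(h,N \right)} = \left(-19 + h\right) N = N \left(-19 + h\right)$)
$\sqrt{T + u{\left(\frac{1}{-824 + 1015},-1911 \right)}} = \sqrt{3572811 - 1911 \left(-19 + \frac{1}{-824 + 1015}\right)} = \sqrt{3572811 - 1911 \left(-19 + \frac{1}{191}\right)} = \sqrt{3572811 - - \frac{6933108}{191}} = \sqrt{3572811 + \frac{6933108}{191}} = \sqrt{\frac{689340009}{191}} = \frac{\sqrt{131663941719}}{191}$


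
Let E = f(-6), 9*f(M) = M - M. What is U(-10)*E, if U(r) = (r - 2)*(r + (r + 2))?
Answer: 0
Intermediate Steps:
f(M) = 0 (f(M) = (M - M)/9 = (⅑)*0 = 0)
E = 0
U(r) = (-2 + r)*(2 + 2*r) (U(r) = (-2 + r)*(r + (2 + r)) = (-2 + r)*(2 + 2*r))
U(-10)*E = (-4 - 2*(-10) + 2*(-10)²)*0 = (-4 + 20 + 2*100)*0 = (-4 + 20 + 200)*0 = 216*0 = 0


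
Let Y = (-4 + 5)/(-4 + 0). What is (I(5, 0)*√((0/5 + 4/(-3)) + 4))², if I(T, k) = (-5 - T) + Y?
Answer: 1681/6 ≈ 280.17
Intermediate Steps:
Y = -¼ (Y = 1/(-4) = 1*(-¼) = -¼ ≈ -0.25000)
I(T, k) = -21/4 - T (I(T, k) = (-5 - T) - ¼ = -21/4 - T)
(I(5, 0)*√((0/5 + 4/(-3)) + 4))² = ((-21/4 - 1*5)*√((0/5 + 4/(-3)) + 4))² = ((-21/4 - 5)*√((0*(⅕) + 4*(-⅓)) + 4))² = (-41*√((0 - 4/3) + 4)/4)² = (-41*√(-4/3 + 4)/4)² = (-41*√6/6)² = 1681/6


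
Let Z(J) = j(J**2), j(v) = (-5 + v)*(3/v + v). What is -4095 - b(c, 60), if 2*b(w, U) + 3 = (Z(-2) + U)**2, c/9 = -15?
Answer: -179833/32 ≈ -5619.8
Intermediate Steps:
c = -135 (c = 9*(-15) = -135)
j(v) = (-5 + v)*(v + 3/v)
Z(J) = 3 + J**4 - 15/J**2 - 5*J**2 (Z(J) = 3 + (J**2)**2 - 15/J**2 - 5*J**2 = 3 + J**4 - 15/J**2 - 5*J**2)
b(w, U) = -3/2 + (-19/4 + U)**2/2 (b(w, U) = -3/2 + ((3 + (-2)**4 - 15/(-2)**2 - 5*(-2)**2) + U)**2/2 = -3/2 + ((3 + 16 - 15*1/4 - 5*4) + U)**2/2 = -3/2 + ((3 + 16 - 15/4 - 20) + U)**2/2 = -3/2 + (-19/4 + U)**2/2)
-4095 - b(c, 60) = -4095 - (-3/2 + (-19 + 4*60)**2/32) = -4095 - (-3/2 + (-19 + 240)**2/32) = -4095 - (-3/2 + (1/32)*221**2) = -4095 - (-3/2 + (1/32)*48841) = -4095 - (-3/2 + 48841/32) = -4095 - 1*48793/32 = -4095 - 48793/32 = -179833/32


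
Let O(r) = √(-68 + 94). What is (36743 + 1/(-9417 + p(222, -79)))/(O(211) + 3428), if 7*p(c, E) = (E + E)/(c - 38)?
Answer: 381935057917938/35633195044033 - 222832589217*√26/71266390088066 ≈ 10.703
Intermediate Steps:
p(c, E) = 2*E/(7*(-38 + c)) (p(c, E) = ((E + E)/(c - 38))/7 = ((2*E)/(-38 + c))/7 = (2*E/(-38 + c))/7 = 2*E/(7*(-38 + c)))
O(r) = √26
(36743 + 1/(-9417 + p(222, -79)))/(O(211) + 3428) = (36743 + 1/(-9417 + (2/7)*(-79)/(-38 + 222)))/(√26 + 3428) = (36743 + 1/(-9417 + (2/7)*(-79)/184))/(3428 + √26) = (36743 + 1/(-9417 + (2/7)*(-79)*(1/184)))/(3428 + √26) = (36743 + 1/(-9417 - 79/644))/(3428 + √26) = (36743 + 1/(-6064627/644))/(3428 + √26) = (36743 - 644/6064627)/(3428 + √26) = 222832589217/(6064627*(3428 + √26))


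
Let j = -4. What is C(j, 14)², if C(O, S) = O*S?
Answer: 3136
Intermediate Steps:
C(j, 14)² = (-4*14)² = (-56)² = 3136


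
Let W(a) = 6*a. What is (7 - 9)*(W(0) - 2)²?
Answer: -8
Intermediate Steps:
(7 - 9)*(W(0) - 2)² = (7 - 9)*(6*0 - 2)² = -2*(0 - 2)² = -2*(-2)² = -2*4 = -8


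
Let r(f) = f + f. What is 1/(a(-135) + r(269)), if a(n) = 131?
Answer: 1/669 ≈ 0.0014948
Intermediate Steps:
r(f) = 2*f
1/(a(-135) + r(269)) = 1/(131 + 2*269) = 1/(131 + 538) = 1/669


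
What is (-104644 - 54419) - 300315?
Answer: -459378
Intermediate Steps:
(-104644 - 54419) - 300315 = -159063 - 300315 = -459378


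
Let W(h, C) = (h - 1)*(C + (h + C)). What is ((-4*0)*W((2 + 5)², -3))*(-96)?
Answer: 0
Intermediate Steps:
W(h, C) = (-1 + h)*(h + 2*C) (W(h, C) = (-1 + h)*(C + (C + h)) = (-1 + h)*(h + 2*C))
((-4*0)*W((2 + 5)², -3))*(-96) = ((-4*0)*(((2 + 5)²)² - (2 + 5)² - 2*(-3) + 2*(-3)*(2 + 5)²))*(-96) = (0*((7²)² - 1*7² + 6 + 2*(-3)*7²))*(-96) = (0*(49² - 1*49 + 6 + 2*(-3)*49))*(-96) = (0*(2401 - 49 + 6 - 294))*(-96) = (0*2064)*(-96) = 0*(-96) = 0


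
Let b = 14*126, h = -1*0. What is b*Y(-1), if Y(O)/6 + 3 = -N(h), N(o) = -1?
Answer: -21168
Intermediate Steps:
h = 0
b = 1764
Y(O) = -12 (Y(O) = -18 + 6*(-1*(-1)) = -18 + 6*1 = -18 + 6 = -12)
b*Y(-1) = 1764*(-12) = -21168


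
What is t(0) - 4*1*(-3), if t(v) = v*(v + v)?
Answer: 12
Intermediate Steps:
t(v) = 2*v² (t(v) = v*(2*v) = 2*v²)
t(0) - 4*1*(-3) = 2*0² - 4*1*(-3) = 2*0 - 4*(-3) = 0 + 12 = 12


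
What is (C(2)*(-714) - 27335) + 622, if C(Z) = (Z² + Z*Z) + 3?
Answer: -34567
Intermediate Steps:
C(Z) = 3 + 2*Z² (C(Z) = (Z² + Z²) + 3 = 2*Z² + 3 = 3 + 2*Z²)
(C(2)*(-714) - 27335) + 622 = ((3 + 2*2²)*(-714) - 27335) + 622 = ((3 + 2*4)*(-714) - 27335) + 622 = ((3 + 8)*(-714) - 27335) + 622 = (11*(-714) - 27335) + 622 = (-7854 - 27335) + 622 = -35189 + 622 = -34567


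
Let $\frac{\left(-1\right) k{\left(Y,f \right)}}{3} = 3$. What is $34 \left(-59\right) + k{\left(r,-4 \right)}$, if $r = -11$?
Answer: $-2015$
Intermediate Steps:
$k{\left(Y,f \right)} = -9$ ($k{\left(Y,f \right)} = \left(-3\right) 3 = -9$)
$34 \left(-59\right) + k{\left(r,-4 \right)} = 34 \left(-59\right) - 9 = -2006 - 9 = -2015$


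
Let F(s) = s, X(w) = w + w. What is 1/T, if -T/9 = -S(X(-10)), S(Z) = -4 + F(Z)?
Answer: -1/216 ≈ -0.0046296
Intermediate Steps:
X(w) = 2*w
S(Z) = -4 + Z
T = -216 (T = -(-9)*(-4 + 2*(-10)) = -(-9)*(-4 - 20) = -(-9)*(-24) = -9*24 = -216)
1/T = 1/(-216) = -1/216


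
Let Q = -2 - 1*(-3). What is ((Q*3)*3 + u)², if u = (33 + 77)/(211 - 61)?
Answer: 21316/225 ≈ 94.738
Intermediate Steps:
Q = 1 (Q = -2 + 3 = 1)
u = 11/15 (u = 110/150 = 110*(1/150) = 11/15 ≈ 0.73333)
((Q*3)*3 + u)² = ((1*3)*3 + 11/15)² = (3*3 + 11/15)² = (9 + 11/15)² = (146/15)² = 21316/225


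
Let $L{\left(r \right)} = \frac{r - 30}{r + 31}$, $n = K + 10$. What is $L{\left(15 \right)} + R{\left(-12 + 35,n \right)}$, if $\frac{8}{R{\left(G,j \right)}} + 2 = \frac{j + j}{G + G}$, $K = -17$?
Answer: $- \frac{9259}{2438} \approx -3.7978$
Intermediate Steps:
$n = -7$ ($n = -17 + 10 = -7$)
$R{\left(G,j \right)} = \frac{8}{-2 + \frac{j}{G}}$ ($R{\left(G,j \right)} = \frac{8}{-2 + \frac{j + j}{G + G}} = \frac{8}{-2 + \frac{2 j}{2 G}} = \frac{8}{-2 + 2 j \frac{1}{2 G}} = \frac{8}{-2 + \frac{j}{G}}$)
$L{\left(r \right)} = \frac{-30 + r}{31 + r}$
$L{\left(15 \right)} + R{\left(-12 + 35,n \right)} = \frac{-30 + 15}{31 + 15} + \frac{8 \left(-12 + 35\right)}{-7 - 2 \left(-12 + 35\right)} = \frac{1}{46} \left(-15\right) + 8 \cdot 23 \frac{1}{-7 - 46} = - \frac{15}{46} + 8 \cdot 23 \frac{1}{-53} = - \frac{15}{46} + 8 \cdot 23 \left(- \frac{1}{53}\right) = - \frac{15}{46} - \frac{184}{53} = - \frac{9259}{2438}$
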